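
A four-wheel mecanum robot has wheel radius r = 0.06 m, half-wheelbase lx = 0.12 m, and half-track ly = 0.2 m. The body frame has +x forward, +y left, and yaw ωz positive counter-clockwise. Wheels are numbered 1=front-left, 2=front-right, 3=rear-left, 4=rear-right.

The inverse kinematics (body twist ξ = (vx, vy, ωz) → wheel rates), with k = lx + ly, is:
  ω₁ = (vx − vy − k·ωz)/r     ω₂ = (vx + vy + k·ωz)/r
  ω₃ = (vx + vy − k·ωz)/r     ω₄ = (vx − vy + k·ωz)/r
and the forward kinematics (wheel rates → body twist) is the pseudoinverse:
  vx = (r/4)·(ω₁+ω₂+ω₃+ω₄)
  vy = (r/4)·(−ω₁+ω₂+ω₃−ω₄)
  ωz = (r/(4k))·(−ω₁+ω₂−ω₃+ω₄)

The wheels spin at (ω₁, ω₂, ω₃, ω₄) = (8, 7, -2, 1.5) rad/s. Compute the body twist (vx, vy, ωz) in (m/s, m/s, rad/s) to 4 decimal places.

k = lx + ly = 0.12 + 0.2 = 0.3200
ω₁+ω₂+ω₃+ω₄ = 14.5000  →  vx = (0.06/4)·14.5000 = 0.2175
−ω₁+ω₂+ω₃−ω₄ = -4.5000  →  vy = (0.06/4)·-4.5000 = -0.0675
−ω₁+ω₂−ω₃+ω₄ = 2.5000  →  ωz = (0.06/1.2800)·2.5000 = 0.1172

(0.2175, -0.0675, 0.1172)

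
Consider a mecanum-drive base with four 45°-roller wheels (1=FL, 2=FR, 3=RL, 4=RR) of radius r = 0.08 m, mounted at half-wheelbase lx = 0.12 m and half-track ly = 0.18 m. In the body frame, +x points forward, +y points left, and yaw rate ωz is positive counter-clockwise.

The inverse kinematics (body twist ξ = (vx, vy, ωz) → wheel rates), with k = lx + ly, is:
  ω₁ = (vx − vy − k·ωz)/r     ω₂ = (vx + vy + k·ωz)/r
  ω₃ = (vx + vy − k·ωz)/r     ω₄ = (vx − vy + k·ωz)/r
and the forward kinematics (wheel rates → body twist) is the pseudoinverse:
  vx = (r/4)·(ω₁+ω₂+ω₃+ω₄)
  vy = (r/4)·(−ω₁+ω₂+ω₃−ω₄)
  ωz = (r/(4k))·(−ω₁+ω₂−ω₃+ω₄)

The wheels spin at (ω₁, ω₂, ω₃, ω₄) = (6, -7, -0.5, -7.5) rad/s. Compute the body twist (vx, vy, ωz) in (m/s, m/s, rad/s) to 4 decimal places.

(-0.1800, -0.1200, -1.3333)

k = lx + ly = 0.12 + 0.18 = 0.3000
ω₁+ω₂+ω₃+ω₄ = -9.0000  →  vx = (0.08/4)·-9.0000 = -0.1800
−ω₁+ω₂+ω₃−ω₄ = -6.0000  →  vy = (0.08/4)·-6.0000 = -0.1200
−ω₁+ω₂−ω₃+ω₄ = -20.0000  →  ωz = (0.08/1.2000)·-20.0000 = -1.3333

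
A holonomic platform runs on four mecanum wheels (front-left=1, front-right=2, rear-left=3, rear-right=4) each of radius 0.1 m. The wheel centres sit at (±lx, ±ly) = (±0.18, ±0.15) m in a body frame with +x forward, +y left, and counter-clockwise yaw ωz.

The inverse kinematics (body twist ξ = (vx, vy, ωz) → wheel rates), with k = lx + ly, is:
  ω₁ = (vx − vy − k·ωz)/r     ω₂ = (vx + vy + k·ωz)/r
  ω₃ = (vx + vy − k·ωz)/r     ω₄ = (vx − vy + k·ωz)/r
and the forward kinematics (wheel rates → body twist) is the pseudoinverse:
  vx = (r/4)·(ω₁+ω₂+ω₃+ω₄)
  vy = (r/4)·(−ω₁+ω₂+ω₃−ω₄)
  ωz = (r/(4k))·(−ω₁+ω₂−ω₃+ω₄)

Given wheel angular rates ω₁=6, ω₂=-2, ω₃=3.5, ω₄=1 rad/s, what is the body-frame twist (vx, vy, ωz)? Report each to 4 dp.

(0.2125, -0.1375, -0.7955)

k = lx + ly = 0.18 + 0.15 = 0.3300
ω₁+ω₂+ω₃+ω₄ = 8.5000  →  vx = (0.1/4)·8.5000 = 0.2125
−ω₁+ω₂+ω₃−ω₄ = -5.5000  →  vy = (0.1/4)·-5.5000 = -0.1375
−ω₁+ω₂−ω₃+ω₄ = -10.5000  →  ωz = (0.1/1.3200)·-10.5000 = -0.7955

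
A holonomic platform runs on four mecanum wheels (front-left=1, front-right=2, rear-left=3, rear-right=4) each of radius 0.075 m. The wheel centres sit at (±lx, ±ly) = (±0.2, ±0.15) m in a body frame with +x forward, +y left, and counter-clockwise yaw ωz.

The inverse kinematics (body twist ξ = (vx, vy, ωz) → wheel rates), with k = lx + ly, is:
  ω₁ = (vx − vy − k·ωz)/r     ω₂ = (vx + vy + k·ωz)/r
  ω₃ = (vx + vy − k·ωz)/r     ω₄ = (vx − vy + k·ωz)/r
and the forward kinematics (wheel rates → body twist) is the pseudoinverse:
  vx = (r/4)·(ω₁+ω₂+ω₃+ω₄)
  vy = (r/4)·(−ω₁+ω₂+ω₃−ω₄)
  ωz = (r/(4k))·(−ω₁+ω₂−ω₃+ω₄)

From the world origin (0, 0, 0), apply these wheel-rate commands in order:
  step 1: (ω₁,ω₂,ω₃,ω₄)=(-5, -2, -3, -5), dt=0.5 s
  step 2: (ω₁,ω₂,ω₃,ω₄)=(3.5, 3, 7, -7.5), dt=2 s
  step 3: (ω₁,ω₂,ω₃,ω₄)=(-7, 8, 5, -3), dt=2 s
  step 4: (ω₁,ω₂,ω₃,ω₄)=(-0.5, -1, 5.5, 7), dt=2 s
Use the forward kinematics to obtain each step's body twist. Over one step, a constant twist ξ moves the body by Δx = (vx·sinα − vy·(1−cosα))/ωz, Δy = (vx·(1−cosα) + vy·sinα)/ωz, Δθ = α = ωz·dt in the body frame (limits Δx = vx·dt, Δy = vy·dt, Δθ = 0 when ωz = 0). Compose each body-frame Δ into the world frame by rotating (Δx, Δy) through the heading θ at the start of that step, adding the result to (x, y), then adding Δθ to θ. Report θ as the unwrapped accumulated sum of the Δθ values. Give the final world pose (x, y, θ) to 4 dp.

(1.3997, 0.0950, -0.7232)

step 1: ξ=(vx,vy,ωz)=(-0.2812, 0.0938, 0.0536), dt=0.5 → body Δ=(-0.1412, 0.0450, 0.0268) → world pose (-0.1412, 0.0450, 0.0268)
step 2: ξ=(vx,vy,ωz)=(0.1125, 0.2625, -0.8036), dt=2.0 → body Δ=(0.4784, 0.1814, -1.6071) → world pose (0.3322, 0.2391, -1.5804)
step 3: ξ=(vx,vy,ωz)=(0.0562, 0.4313, 0.3750), dt=2.0 → body Δ=(-0.2063, 0.8241, 0.7500) → world pose (1.1582, 0.4375, -0.8304)
step 4: ξ=(vx,vy,ωz)=(0.2062, -0.0375, 0.0536), dt=2.0 → body Δ=(0.4157, -0.0528, 0.1071) → world pose (1.3997, 0.0950, -0.7232)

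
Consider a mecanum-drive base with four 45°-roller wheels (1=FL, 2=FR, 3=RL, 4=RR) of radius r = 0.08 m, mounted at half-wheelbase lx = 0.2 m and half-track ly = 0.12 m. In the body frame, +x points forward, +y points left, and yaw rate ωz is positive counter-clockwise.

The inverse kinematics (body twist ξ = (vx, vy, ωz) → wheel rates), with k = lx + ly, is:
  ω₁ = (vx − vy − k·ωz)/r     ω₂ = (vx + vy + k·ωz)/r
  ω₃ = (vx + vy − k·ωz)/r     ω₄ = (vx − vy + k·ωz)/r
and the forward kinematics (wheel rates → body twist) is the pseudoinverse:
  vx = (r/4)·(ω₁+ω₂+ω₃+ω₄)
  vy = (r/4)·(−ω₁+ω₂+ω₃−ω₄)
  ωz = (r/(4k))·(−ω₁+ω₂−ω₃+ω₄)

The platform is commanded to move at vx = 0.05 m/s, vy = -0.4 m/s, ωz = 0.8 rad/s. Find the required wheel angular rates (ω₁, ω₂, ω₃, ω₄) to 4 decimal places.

(2.4250, -1.1750, -7.5750, 8.8250)

k = lx + ly = 0.2 + 0.12 = 0.3200;  k·ωz = 0.3200·0.8 = 0.2560
ω₁ (FL) = (vx − vy − k·ωz)/r = 0.1940/0.08 = 2.4250
ω₂ (FR) = (vx + vy + k·ωz)/r = -0.0940/0.08 = -1.1750
ω₃ (RL) = (vx + vy − k·ωz)/r = -0.6060/0.08 = -7.5750
ω₄ (RR) = (vx − vy + k·ωz)/r = 0.7060/0.08 = 8.8250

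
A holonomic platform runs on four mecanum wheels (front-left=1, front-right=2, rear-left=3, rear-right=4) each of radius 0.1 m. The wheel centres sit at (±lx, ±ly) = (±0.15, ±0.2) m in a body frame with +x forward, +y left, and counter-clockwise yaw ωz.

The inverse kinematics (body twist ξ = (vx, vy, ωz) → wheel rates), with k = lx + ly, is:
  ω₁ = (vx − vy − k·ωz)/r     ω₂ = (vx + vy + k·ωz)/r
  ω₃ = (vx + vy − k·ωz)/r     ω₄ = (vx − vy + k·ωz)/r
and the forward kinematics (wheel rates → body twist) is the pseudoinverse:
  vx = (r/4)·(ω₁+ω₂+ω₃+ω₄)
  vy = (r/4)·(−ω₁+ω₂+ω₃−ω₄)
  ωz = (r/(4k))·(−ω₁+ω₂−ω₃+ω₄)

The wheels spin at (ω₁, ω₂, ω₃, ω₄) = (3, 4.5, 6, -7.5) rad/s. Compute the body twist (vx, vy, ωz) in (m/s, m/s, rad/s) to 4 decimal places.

k = lx + ly = 0.15 + 0.2 = 0.3500
ω₁+ω₂+ω₃+ω₄ = 6.0000  →  vx = (0.1/4)·6.0000 = 0.1500
−ω₁+ω₂+ω₃−ω₄ = 15.0000  →  vy = (0.1/4)·15.0000 = 0.3750
−ω₁+ω₂−ω₃+ω₄ = -12.0000  →  ωz = (0.1/1.4000)·-12.0000 = -0.8571

(0.1500, 0.3750, -0.8571)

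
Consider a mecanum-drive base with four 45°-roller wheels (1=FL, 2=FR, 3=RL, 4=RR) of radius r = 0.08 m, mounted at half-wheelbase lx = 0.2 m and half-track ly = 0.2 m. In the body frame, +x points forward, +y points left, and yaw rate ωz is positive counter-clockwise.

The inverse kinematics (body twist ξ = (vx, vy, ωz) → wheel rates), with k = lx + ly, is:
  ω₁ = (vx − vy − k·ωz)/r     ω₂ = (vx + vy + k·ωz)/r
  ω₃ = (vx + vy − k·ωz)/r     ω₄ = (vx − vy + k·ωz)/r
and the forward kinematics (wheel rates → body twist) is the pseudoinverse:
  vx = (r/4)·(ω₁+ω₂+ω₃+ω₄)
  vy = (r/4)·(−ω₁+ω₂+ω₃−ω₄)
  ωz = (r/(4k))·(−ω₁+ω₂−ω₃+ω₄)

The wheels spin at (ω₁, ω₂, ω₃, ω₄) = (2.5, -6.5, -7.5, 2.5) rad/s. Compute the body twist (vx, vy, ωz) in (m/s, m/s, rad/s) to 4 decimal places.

(-0.1800, -0.3800, 0.0500)

k = lx + ly = 0.2 + 0.2 = 0.4000
ω₁+ω₂+ω₃+ω₄ = -9.0000  →  vx = (0.08/4)·-9.0000 = -0.1800
−ω₁+ω₂+ω₃−ω₄ = -19.0000  →  vy = (0.08/4)·-19.0000 = -0.3800
−ω₁+ω₂−ω₃+ω₄ = 1.0000  →  ωz = (0.08/1.6000)·1.0000 = 0.0500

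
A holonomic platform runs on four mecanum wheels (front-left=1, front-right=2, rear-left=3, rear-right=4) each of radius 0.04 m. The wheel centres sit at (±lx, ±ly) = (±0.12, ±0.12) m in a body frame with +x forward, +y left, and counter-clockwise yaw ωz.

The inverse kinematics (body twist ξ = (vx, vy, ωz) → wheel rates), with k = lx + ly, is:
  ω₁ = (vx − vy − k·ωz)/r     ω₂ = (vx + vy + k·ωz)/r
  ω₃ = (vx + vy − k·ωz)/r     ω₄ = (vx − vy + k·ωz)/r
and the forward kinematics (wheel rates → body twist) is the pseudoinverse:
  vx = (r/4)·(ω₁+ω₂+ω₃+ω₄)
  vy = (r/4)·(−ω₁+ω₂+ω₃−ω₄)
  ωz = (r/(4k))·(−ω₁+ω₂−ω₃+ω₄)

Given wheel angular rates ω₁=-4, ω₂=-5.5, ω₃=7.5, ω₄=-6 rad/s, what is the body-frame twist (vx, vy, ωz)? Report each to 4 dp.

k = lx + ly = 0.12 + 0.12 = 0.2400
ω₁+ω₂+ω₃+ω₄ = -8.0000  →  vx = (0.04/4)·-8.0000 = -0.0800
−ω₁+ω₂+ω₃−ω₄ = 12.0000  →  vy = (0.04/4)·12.0000 = 0.1200
−ω₁+ω₂−ω₃+ω₄ = -15.0000  →  ωz = (0.04/0.9600)·-15.0000 = -0.6250

(-0.0800, 0.1200, -0.6250)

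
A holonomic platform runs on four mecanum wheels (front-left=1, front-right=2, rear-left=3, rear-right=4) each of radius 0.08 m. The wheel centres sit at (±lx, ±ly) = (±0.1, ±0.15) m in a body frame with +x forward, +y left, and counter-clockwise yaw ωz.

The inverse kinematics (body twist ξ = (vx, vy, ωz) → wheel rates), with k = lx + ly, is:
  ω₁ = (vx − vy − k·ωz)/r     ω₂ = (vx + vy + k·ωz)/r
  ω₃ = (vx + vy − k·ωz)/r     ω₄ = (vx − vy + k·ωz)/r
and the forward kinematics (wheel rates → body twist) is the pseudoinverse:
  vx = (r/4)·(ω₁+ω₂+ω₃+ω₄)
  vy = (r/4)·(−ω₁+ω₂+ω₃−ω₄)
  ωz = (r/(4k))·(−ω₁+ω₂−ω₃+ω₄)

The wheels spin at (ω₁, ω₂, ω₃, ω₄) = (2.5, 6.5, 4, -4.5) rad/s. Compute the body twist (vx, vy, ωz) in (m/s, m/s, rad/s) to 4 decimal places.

k = lx + ly = 0.1 + 0.15 = 0.2500
ω₁+ω₂+ω₃+ω₄ = 8.5000  →  vx = (0.08/4)·8.5000 = 0.1700
−ω₁+ω₂+ω₃−ω₄ = 12.5000  →  vy = (0.08/4)·12.5000 = 0.2500
−ω₁+ω₂−ω₃+ω₄ = -4.5000  →  ωz = (0.08/1.0000)·-4.5000 = -0.3600

(0.1700, 0.2500, -0.3600)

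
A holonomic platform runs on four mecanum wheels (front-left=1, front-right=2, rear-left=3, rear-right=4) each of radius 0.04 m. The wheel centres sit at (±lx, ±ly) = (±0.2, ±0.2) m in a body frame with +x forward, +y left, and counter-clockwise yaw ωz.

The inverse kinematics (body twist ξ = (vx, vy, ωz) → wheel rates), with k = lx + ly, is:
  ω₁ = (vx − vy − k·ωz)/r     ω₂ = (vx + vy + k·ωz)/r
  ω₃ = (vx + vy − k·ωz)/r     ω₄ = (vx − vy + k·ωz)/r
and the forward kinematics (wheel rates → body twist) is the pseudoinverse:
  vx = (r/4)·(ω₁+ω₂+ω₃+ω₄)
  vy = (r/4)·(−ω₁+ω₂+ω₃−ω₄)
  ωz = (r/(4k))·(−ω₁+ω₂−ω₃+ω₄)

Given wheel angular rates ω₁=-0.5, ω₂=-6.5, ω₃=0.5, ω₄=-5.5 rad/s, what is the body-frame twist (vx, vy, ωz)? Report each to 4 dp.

(-0.1200, 0.0000, -0.3000)

k = lx + ly = 0.2 + 0.2 = 0.4000
ω₁+ω₂+ω₃+ω₄ = -12.0000  →  vx = (0.04/4)·-12.0000 = -0.1200
−ω₁+ω₂+ω₃−ω₄ = 0.0000  →  vy = (0.04/4)·0.0000 = 0.0000
−ω₁+ω₂−ω₃+ω₄ = -12.0000  →  ωz = (0.04/1.6000)·-12.0000 = -0.3000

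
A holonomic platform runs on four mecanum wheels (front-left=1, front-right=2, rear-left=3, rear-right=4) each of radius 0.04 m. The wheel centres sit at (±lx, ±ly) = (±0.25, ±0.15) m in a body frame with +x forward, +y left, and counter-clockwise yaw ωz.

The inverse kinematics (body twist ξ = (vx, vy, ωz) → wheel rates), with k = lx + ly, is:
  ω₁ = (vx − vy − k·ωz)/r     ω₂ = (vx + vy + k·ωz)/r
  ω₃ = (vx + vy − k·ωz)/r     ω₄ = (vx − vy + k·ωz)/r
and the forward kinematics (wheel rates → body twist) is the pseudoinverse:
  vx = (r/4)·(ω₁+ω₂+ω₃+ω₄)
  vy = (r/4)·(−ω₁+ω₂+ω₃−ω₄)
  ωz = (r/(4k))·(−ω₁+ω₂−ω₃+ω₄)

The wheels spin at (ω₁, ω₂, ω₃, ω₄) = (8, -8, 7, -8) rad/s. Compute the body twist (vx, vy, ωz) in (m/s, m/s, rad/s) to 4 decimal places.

(-0.0100, -0.0100, -0.7750)

k = lx + ly = 0.25 + 0.15 = 0.4000
ω₁+ω₂+ω₃+ω₄ = -1.0000  →  vx = (0.04/4)·-1.0000 = -0.0100
−ω₁+ω₂+ω₃−ω₄ = -1.0000  →  vy = (0.04/4)·-1.0000 = -0.0100
−ω₁+ω₂−ω₃+ω₄ = -31.0000  →  ωz = (0.04/1.6000)·-31.0000 = -0.7750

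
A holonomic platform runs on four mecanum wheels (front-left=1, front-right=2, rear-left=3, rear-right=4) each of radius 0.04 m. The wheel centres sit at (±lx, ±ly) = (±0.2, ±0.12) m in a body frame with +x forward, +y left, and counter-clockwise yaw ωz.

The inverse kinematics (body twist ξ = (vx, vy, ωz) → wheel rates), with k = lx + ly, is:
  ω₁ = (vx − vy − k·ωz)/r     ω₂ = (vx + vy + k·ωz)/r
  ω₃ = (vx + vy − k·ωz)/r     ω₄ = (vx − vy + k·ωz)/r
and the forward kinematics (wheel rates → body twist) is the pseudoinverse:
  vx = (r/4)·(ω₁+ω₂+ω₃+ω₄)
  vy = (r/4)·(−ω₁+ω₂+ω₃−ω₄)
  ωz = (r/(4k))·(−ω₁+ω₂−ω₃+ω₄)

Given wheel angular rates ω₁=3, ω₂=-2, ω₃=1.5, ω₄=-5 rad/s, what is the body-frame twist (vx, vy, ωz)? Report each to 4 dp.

k = lx + ly = 0.2 + 0.12 = 0.3200
ω₁+ω₂+ω₃+ω₄ = -2.5000  →  vx = (0.04/4)·-2.5000 = -0.0250
−ω₁+ω₂+ω₃−ω₄ = 1.5000  →  vy = (0.04/4)·1.5000 = 0.0150
−ω₁+ω₂−ω₃+ω₄ = -11.5000  →  ωz = (0.04/1.2800)·-11.5000 = -0.3594

(-0.0250, 0.0150, -0.3594)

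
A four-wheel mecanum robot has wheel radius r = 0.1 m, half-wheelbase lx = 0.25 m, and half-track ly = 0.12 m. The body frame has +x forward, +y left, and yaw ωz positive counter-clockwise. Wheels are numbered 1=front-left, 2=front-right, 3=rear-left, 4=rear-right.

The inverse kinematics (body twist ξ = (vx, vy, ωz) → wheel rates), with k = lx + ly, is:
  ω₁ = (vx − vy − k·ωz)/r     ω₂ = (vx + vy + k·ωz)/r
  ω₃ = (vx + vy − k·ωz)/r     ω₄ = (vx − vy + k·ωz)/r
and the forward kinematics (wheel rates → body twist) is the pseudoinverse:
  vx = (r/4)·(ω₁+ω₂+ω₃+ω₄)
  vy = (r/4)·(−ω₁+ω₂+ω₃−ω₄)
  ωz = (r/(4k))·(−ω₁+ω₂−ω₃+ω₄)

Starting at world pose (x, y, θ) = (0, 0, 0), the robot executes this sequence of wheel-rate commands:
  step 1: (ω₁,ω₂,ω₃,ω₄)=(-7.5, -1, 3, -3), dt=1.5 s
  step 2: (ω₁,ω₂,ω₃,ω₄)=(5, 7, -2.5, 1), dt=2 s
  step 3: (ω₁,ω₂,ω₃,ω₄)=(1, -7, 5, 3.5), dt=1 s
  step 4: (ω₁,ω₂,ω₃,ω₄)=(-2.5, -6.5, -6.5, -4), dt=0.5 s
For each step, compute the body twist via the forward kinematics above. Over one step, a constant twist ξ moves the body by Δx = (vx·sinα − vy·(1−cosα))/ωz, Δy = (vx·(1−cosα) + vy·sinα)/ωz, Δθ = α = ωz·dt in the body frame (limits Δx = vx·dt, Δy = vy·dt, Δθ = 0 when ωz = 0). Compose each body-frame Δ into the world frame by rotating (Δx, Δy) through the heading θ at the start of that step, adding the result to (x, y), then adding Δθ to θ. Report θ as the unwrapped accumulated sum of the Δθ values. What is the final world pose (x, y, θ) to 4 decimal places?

step 1: ξ=(vx,vy,ωz)=(-0.2125, 0.3125, 0.0338), dt=1.5 → body Δ=(-0.3305, 0.4605, 0.0507) → world pose (-0.3305, 0.4605, 0.0507)
step 2: ξ=(vx,vy,ωz)=(0.2625, -0.0375, 0.3716), dt=2.0 → body Δ=(0.5046, 0.1180, 0.7432) → world pose (0.1675, 0.6039, 0.7939)
step 3: ξ=(vx,vy,ωz)=(0.0625, -0.1625, -0.6419), dt=1.0 → body Δ=(0.0079, -0.1709, -0.6419) → world pose (0.2949, 0.4897, 0.1520)
step 4: ξ=(vx,vy,ωz)=(-0.4875, -0.1625, -0.1014), dt=0.5 → body Δ=(-0.2457, -0.0750, -0.0507) → world pose (0.0634, 0.3783, 0.1014)

(0.0634, 0.3783, 0.1014)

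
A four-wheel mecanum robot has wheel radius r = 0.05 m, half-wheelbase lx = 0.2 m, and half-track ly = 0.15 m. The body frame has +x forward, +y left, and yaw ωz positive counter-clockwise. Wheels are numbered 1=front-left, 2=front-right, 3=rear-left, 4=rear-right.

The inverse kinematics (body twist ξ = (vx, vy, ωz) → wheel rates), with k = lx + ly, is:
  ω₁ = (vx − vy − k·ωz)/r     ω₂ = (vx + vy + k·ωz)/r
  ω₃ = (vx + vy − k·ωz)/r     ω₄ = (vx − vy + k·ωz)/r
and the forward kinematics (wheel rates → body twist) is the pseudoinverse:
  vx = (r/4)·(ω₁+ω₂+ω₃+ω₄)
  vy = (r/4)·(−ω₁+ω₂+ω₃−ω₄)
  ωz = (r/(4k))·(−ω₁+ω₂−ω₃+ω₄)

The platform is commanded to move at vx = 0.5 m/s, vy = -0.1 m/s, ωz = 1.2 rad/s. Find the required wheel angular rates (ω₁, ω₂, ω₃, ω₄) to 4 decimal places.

k = lx + ly = 0.2 + 0.15 = 0.3500;  k·ωz = 0.3500·1.2 = 0.4200
ω₁ (FL) = (vx − vy − k·ωz)/r = 0.1800/0.05 = 3.6000
ω₂ (FR) = (vx + vy + k·ωz)/r = 0.8200/0.05 = 16.4000
ω₃ (RL) = (vx + vy − k·ωz)/r = -0.0200/0.05 = -0.4000
ω₄ (RR) = (vx − vy + k·ωz)/r = 1.0200/0.05 = 20.4000

(3.6000, 16.4000, -0.4000, 20.4000)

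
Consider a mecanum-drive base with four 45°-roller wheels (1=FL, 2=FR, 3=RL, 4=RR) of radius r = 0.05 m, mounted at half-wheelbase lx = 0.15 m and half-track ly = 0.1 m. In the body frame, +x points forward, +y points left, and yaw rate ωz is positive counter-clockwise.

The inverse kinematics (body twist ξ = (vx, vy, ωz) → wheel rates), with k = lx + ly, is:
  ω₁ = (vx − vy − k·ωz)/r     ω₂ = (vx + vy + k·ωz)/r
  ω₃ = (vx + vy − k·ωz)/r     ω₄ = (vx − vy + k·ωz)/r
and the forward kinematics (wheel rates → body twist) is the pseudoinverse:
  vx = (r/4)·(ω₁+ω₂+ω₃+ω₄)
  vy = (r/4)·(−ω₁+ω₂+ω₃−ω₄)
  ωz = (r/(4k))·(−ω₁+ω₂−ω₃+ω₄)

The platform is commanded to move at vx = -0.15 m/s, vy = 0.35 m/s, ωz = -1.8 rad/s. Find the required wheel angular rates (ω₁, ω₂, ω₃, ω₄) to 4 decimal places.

(-1.0000, -5.0000, 13.0000, -19.0000)

k = lx + ly = 0.15 + 0.1 = 0.2500;  k·ωz = 0.2500·-1.8 = -0.4500
ω₁ (FL) = (vx − vy − k·ωz)/r = -0.0500/0.05 = -1.0000
ω₂ (FR) = (vx + vy + k·ωz)/r = -0.2500/0.05 = -5.0000
ω₃ (RL) = (vx + vy − k·ωz)/r = 0.6500/0.05 = 13.0000
ω₄ (RR) = (vx − vy + k·ωz)/r = -0.9500/0.05 = -19.0000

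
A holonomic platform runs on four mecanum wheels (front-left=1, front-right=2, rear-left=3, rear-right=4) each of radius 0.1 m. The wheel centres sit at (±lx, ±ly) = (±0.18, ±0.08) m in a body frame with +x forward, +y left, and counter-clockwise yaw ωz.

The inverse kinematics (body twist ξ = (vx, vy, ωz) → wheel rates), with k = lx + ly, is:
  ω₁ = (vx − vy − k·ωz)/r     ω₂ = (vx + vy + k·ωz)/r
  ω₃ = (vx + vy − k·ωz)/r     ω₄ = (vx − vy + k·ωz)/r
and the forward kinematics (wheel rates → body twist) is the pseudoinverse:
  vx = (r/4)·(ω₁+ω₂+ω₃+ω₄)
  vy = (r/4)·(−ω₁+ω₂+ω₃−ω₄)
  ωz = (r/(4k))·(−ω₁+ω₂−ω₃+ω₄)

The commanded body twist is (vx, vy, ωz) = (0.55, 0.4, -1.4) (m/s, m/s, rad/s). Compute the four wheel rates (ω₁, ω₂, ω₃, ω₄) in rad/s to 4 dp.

k = lx + ly = 0.18 + 0.08 = 0.2600;  k·ωz = 0.2600·-1.4 = -0.3640
ω₁ (FL) = (vx − vy − k·ωz)/r = 0.5140/0.1 = 5.1400
ω₂ (FR) = (vx + vy + k·ωz)/r = 0.5860/0.1 = 5.8600
ω₃ (RL) = (vx + vy − k·ωz)/r = 1.3140/0.1 = 13.1400
ω₄ (RR) = (vx − vy + k·ωz)/r = -0.2140/0.1 = -2.1400

(5.1400, 5.8600, 13.1400, -2.1400)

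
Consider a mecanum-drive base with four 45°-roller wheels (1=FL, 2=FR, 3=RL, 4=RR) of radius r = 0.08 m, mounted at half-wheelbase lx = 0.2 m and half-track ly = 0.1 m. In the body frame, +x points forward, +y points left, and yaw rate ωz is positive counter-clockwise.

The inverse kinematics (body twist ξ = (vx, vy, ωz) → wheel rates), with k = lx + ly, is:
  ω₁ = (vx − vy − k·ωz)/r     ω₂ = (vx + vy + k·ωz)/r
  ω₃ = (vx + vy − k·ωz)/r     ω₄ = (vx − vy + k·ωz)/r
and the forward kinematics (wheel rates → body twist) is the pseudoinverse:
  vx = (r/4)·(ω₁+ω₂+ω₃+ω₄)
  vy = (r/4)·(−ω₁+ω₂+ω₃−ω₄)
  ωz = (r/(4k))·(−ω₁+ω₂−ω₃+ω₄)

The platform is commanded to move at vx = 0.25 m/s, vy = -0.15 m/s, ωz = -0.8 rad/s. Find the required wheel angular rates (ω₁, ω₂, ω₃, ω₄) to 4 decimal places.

(8.0000, -1.7500, 4.2500, 2.0000)

k = lx + ly = 0.2 + 0.1 = 0.3000;  k·ωz = 0.3000·-0.8 = -0.2400
ω₁ (FL) = (vx − vy − k·ωz)/r = 0.6400/0.08 = 8.0000
ω₂ (FR) = (vx + vy + k·ωz)/r = -0.1400/0.08 = -1.7500
ω₃ (RL) = (vx + vy − k·ωz)/r = 0.3400/0.08 = 4.2500
ω₄ (RR) = (vx − vy + k·ωz)/r = 0.1600/0.08 = 2.0000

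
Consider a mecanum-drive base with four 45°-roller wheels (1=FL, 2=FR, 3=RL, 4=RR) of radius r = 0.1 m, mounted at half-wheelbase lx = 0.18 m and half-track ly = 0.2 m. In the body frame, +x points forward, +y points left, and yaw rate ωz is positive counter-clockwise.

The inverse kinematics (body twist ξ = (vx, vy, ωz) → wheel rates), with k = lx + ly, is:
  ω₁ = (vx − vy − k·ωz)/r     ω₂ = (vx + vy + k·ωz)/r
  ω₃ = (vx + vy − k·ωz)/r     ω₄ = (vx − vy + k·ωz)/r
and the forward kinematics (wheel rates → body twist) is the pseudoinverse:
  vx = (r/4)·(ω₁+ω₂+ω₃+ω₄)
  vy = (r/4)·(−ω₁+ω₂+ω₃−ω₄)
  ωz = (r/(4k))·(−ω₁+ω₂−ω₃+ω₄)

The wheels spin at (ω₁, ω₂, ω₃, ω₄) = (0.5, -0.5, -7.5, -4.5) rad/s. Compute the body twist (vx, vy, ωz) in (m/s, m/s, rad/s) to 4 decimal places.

k = lx + ly = 0.18 + 0.2 = 0.3800
ω₁+ω₂+ω₃+ω₄ = -12.0000  →  vx = (0.1/4)·-12.0000 = -0.3000
−ω₁+ω₂+ω₃−ω₄ = -4.0000  →  vy = (0.1/4)·-4.0000 = -0.1000
−ω₁+ω₂−ω₃+ω₄ = 2.0000  →  ωz = (0.1/1.5200)·2.0000 = 0.1316

(-0.3000, -0.1000, 0.1316)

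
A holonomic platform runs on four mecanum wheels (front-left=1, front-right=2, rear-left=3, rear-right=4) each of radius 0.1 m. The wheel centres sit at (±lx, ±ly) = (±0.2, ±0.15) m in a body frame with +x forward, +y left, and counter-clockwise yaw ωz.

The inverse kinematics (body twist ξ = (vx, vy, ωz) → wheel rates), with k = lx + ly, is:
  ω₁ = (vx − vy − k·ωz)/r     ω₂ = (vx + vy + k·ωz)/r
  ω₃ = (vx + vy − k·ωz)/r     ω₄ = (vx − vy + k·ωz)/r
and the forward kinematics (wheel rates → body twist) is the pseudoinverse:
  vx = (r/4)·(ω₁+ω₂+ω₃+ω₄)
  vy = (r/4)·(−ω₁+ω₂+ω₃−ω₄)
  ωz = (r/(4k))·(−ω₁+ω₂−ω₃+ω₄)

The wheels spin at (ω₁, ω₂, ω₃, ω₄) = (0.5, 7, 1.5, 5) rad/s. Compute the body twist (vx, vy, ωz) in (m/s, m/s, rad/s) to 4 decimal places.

(0.3500, 0.0750, 0.7143)

k = lx + ly = 0.2 + 0.15 = 0.3500
ω₁+ω₂+ω₃+ω₄ = 14.0000  →  vx = (0.1/4)·14.0000 = 0.3500
−ω₁+ω₂+ω₃−ω₄ = 3.0000  →  vy = (0.1/4)·3.0000 = 0.0750
−ω₁+ω₂−ω₃+ω₄ = 10.0000  →  ωz = (0.1/1.4000)·10.0000 = 0.7143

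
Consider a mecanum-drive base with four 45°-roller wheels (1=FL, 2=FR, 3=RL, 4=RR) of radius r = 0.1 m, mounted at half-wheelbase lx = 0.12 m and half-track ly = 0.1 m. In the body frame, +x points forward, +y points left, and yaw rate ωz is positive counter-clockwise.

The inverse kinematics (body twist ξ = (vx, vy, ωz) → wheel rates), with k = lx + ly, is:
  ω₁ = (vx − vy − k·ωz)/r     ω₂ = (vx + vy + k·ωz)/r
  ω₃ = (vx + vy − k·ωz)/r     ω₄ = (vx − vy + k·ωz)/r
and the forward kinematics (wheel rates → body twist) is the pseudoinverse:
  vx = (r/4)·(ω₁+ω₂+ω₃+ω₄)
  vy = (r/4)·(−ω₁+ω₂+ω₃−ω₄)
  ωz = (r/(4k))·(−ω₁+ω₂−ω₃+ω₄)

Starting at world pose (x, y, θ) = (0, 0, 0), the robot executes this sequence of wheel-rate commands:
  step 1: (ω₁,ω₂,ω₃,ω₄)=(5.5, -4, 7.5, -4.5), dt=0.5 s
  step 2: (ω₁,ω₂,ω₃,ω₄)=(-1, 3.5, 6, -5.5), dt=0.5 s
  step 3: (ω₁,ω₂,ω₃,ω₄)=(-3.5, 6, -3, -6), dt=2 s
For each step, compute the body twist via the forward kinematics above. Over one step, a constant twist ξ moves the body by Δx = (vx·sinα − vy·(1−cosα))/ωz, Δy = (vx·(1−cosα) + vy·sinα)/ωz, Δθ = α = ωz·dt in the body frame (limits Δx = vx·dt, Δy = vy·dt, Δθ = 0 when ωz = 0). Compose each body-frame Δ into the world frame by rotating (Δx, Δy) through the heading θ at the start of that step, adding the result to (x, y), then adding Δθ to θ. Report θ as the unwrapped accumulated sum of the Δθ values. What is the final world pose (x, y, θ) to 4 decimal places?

step 1: ξ=(vx,vy,ωz)=(0.1125, 0.0625, -2.4432), dt=0.5 → body Δ=(0.0601, -0.0063, -1.2216) → world pose (0.0601, -0.0063, -1.2216)
step 2: ξ=(vx,vy,ωz)=(0.0750, 0.4000, -0.7955), dt=0.5 → body Δ=(0.0758, 0.1874, -0.3977) → world pose (0.2621, -0.0133, -1.6193)
step 3: ξ=(vx,vy,ωz)=(-0.1625, 0.3125, 0.7386), dt=2.0 → body Δ=(-0.6026, 0.2218, 1.4773) → world pose (0.5129, 0.5778, -0.1420)

(0.5129, 0.5778, -0.1420)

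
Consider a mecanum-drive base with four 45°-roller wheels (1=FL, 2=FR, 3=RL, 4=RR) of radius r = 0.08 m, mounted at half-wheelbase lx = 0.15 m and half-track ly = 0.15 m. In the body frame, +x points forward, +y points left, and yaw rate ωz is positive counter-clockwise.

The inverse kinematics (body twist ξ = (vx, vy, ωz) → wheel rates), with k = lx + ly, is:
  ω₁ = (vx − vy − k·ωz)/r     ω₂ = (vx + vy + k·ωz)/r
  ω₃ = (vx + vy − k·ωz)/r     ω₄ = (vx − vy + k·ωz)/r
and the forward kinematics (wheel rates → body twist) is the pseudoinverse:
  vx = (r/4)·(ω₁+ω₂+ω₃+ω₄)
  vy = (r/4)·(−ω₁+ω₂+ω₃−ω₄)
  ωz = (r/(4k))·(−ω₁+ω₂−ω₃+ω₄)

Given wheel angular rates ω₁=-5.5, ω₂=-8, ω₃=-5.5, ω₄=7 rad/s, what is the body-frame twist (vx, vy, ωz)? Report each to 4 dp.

(-0.2400, -0.3000, 0.6667)

k = lx + ly = 0.15 + 0.15 = 0.3000
ω₁+ω₂+ω₃+ω₄ = -12.0000  →  vx = (0.08/4)·-12.0000 = -0.2400
−ω₁+ω₂+ω₃−ω₄ = -15.0000  →  vy = (0.08/4)·-15.0000 = -0.3000
−ω₁+ω₂−ω₃+ω₄ = 10.0000  →  ωz = (0.08/1.2000)·10.0000 = 0.6667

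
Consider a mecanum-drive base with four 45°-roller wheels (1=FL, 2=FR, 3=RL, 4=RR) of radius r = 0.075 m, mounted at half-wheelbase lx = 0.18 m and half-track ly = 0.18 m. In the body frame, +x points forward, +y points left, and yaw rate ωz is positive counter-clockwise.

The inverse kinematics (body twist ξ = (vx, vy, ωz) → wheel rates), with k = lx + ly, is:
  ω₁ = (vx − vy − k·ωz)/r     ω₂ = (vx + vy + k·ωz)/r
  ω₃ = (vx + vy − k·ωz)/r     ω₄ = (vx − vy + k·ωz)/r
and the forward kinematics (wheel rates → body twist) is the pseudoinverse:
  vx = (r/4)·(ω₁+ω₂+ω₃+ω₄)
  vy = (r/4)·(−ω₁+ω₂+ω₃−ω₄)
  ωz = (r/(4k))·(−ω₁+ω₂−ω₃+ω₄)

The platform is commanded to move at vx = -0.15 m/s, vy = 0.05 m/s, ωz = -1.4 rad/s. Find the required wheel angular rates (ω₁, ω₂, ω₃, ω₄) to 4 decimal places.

k = lx + ly = 0.18 + 0.18 = 0.3600;  k·ωz = 0.3600·-1.4 = -0.5040
ω₁ (FL) = (vx − vy − k·ωz)/r = 0.3040/0.075 = 4.0533
ω₂ (FR) = (vx + vy + k·ωz)/r = -0.6040/0.075 = -8.0533
ω₃ (RL) = (vx + vy − k·ωz)/r = 0.4040/0.075 = 5.3867
ω₄ (RR) = (vx − vy + k·ωz)/r = -0.7040/0.075 = -9.3867

(4.0533, -8.0533, 5.3867, -9.3867)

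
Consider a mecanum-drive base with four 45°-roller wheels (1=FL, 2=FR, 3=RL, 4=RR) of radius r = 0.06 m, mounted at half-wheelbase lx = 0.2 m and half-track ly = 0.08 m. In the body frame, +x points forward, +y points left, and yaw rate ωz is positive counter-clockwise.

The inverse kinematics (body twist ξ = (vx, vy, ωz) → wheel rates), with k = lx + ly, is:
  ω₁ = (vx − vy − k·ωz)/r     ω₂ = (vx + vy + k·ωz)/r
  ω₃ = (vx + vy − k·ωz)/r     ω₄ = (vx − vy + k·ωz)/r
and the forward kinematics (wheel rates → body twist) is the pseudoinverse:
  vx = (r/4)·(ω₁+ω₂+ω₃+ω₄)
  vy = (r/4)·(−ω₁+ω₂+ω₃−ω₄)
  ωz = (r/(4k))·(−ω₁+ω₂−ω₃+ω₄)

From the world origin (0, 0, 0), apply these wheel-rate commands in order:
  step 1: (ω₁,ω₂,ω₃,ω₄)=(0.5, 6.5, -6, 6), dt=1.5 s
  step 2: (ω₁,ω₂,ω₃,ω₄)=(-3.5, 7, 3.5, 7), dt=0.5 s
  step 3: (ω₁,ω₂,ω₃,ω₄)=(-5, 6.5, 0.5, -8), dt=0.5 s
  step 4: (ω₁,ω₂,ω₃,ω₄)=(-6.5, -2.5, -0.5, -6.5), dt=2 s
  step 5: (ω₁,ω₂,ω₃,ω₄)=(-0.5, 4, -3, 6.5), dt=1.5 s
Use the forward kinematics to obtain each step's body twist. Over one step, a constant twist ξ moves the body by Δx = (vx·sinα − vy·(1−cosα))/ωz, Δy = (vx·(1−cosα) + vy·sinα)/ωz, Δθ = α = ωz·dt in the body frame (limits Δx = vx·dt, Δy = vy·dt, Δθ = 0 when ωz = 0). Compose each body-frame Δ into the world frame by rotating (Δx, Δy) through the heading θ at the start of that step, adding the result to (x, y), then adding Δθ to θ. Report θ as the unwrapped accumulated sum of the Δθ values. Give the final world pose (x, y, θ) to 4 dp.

step 1: ξ=(vx,vy,ωz)=(0.1050, -0.0900, 0.9643), dt=1.5 → body Δ=(0.1898, 0.0028, 1.4464) → world pose (0.1898, 0.0028, 1.4464)
step 2: ξ=(vx,vy,ωz)=(0.2100, 0.1050, 0.7500), dt=0.5 → body Δ=(0.0928, 0.0707, 0.3750) → world pose (0.1311, 0.1037, 1.8214)
step 3: ξ=(vx,vy,ωz)=(-0.0900, 0.3000, 0.1607), dt=0.5 → body Δ=(-0.0510, 0.1480, 0.0804) → world pose (0.0004, 0.0176, 1.9018)
step 4: ξ=(vx,vy,ωz)=(-0.2400, 0.1500, -0.1071), dt=2.0 → body Δ=(-0.4443, 0.3489, -0.2143) → world pose (-0.1852, -0.5160, 1.6875)
step 5: ξ=(vx,vy,ωz)=(0.1050, -0.0750, 0.7500), dt=1.5 → body Δ=(0.1832, -0.0106, 1.1250) → world pose (-0.1961, -0.3329, 2.8125)

(-0.1961, -0.3329, 2.8125)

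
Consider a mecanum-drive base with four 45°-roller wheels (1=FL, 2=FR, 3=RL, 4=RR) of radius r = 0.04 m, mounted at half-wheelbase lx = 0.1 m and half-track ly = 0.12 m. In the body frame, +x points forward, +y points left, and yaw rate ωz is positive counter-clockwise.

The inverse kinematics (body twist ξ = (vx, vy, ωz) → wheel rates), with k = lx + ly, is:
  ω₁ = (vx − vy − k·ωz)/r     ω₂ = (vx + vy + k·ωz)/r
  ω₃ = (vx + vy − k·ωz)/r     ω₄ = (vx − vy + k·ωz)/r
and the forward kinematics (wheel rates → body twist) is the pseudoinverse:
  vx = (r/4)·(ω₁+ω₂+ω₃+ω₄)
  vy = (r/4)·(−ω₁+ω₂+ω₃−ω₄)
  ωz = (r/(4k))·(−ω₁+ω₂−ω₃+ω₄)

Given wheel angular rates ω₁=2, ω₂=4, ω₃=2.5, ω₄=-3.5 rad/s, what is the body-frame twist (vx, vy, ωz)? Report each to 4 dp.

(0.0500, 0.0800, -0.1818)

k = lx + ly = 0.1 + 0.12 = 0.2200
ω₁+ω₂+ω₃+ω₄ = 5.0000  →  vx = (0.04/4)·5.0000 = 0.0500
−ω₁+ω₂+ω₃−ω₄ = 8.0000  →  vy = (0.04/4)·8.0000 = 0.0800
−ω₁+ω₂−ω₃+ω₄ = -4.0000  →  ωz = (0.04/0.8800)·-4.0000 = -0.1818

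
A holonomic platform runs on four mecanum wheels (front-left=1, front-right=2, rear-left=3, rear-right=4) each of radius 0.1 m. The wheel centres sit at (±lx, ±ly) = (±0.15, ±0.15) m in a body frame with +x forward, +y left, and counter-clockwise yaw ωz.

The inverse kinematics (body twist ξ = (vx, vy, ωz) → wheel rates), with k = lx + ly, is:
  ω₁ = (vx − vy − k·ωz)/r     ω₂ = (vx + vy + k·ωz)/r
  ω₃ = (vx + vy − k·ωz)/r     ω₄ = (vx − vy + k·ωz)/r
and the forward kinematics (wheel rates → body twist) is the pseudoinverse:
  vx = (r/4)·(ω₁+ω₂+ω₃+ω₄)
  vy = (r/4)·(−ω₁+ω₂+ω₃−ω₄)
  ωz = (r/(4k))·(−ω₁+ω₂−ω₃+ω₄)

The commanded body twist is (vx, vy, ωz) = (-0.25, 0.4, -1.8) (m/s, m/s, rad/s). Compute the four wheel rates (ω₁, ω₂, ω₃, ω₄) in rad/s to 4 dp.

(-1.1000, -3.9000, 6.9000, -11.9000)

k = lx + ly = 0.15 + 0.15 = 0.3000;  k·ωz = 0.3000·-1.8 = -0.5400
ω₁ (FL) = (vx − vy − k·ωz)/r = -0.1100/0.1 = -1.1000
ω₂ (FR) = (vx + vy + k·ωz)/r = -0.3900/0.1 = -3.9000
ω₃ (RL) = (vx + vy − k·ωz)/r = 0.6900/0.1 = 6.9000
ω₄ (RR) = (vx − vy + k·ωz)/r = -1.1900/0.1 = -11.9000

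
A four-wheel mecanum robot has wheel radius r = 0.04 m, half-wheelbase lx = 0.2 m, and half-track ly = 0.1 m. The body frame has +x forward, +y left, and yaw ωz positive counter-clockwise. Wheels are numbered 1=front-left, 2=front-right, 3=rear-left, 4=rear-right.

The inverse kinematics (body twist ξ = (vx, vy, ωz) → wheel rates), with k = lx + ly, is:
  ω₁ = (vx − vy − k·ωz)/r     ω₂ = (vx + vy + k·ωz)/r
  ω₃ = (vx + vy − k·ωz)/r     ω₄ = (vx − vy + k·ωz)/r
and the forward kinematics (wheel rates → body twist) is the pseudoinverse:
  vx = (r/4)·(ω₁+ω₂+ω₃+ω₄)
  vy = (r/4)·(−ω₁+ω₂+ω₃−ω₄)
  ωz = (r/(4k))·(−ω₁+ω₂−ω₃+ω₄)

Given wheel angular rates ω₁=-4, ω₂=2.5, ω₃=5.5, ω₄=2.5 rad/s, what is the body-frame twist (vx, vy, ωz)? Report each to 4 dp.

k = lx + ly = 0.2 + 0.1 = 0.3000
ω₁+ω₂+ω₃+ω₄ = 6.5000  →  vx = (0.04/4)·6.5000 = 0.0650
−ω₁+ω₂+ω₃−ω₄ = 9.5000  →  vy = (0.04/4)·9.5000 = 0.0950
−ω₁+ω₂−ω₃+ω₄ = 3.5000  →  ωz = (0.04/1.2000)·3.5000 = 0.1167

(0.0650, 0.0950, 0.1167)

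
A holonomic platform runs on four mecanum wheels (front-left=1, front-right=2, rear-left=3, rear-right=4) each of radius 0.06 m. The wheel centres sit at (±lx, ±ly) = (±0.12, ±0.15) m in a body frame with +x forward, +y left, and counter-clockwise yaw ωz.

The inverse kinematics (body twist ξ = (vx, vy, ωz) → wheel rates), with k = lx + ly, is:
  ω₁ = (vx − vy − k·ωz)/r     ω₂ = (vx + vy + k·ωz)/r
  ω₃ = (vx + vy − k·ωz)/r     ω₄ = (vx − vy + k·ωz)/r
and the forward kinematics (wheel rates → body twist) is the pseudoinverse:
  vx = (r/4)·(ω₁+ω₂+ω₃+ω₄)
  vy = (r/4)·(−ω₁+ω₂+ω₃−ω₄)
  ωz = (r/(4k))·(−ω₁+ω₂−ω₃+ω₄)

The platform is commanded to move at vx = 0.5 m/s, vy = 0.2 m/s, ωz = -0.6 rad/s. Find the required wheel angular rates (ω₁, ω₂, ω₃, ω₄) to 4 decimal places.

k = lx + ly = 0.12 + 0.15 = 0.2700;  k·ωz = 0.2700·-0.6 = -0.1620
ω₁ (FL) = (vx − vy − k·ωz)/r = 0.4620/0.06 = 7.7000
ω₂ (FR) = (vx + vy + k·ωz)/r = 0.5380/0.06 = 8.9667
ω₃ (RL) = (vx + vy − k·ωz)/r = 0.8620/0.06 = 14.3667
ω₄ (RR) = (vx − vy + k·ωz)/r = 0.1380/0.06 = 2.3000

(7.7000, 8.9667, 14.3667, 2.3000)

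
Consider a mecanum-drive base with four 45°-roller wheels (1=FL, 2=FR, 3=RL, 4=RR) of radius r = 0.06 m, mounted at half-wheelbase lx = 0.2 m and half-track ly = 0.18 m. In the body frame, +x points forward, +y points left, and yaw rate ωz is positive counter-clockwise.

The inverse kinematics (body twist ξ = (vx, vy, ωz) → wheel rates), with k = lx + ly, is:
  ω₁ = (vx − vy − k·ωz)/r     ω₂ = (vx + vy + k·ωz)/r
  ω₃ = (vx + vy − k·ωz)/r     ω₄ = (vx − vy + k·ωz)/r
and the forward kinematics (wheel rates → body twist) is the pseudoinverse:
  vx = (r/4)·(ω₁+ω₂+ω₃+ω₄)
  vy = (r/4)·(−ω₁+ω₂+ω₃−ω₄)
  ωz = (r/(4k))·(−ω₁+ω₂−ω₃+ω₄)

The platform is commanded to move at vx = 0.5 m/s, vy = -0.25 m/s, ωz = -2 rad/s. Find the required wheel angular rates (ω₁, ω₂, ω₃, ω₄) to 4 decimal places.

k = lx + ly = 0.2 + 0.18 = 0.3800;  k·ωz = 0.3800·-2 = -0.7600
ω₁ (FL) = (vx − vy − k·ωz)/r = 1.5100/0.06 = 25.1667
ω₂ (FR) = (vx + vy + k·ωz)/r = -0.5100/0.06 = -8.5000
ω₃ (RL) = (vx + vy − k·ωz)/r = 1.0100/0.06 = 16.8333
ω₄ (RR) = (vx − vy + k·ωz)/r = -0.0100/0.06 = -0.1667

(25.1667, -8.5000, 16.8333, -0.1667)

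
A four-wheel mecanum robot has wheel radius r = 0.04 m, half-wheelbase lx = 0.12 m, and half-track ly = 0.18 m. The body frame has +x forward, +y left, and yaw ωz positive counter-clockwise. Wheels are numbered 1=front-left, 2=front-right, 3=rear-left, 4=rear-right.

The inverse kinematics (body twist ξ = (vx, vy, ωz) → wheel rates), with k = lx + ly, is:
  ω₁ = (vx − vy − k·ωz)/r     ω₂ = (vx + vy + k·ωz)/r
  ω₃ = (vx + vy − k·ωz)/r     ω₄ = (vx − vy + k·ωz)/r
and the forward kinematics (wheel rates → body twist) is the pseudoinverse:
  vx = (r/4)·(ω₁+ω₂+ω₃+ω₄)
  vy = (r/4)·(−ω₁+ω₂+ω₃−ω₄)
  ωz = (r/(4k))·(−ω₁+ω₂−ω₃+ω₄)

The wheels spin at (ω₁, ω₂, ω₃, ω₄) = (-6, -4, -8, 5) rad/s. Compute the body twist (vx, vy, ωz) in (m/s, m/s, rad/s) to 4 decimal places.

(-0.1300, -0.1100, 0.5000)

k = lx + ly = 0.12 + 0.18 = 0.3000
ω₁+ω₂+ω₃+ω₄ = -13.0000  →  vx = (0.04/4)·-13.0000 = -0.1300
−ω₁+ω₂+ω₃−ω₄ = -11.0000  →  vy = (0.04/4)·-11.0000 = -0.1100
−ω₁+ω₂−ω₃+ω₄ = 15.0000  →  ωz = (0.04/1.2000)·15.0000 = 0.5000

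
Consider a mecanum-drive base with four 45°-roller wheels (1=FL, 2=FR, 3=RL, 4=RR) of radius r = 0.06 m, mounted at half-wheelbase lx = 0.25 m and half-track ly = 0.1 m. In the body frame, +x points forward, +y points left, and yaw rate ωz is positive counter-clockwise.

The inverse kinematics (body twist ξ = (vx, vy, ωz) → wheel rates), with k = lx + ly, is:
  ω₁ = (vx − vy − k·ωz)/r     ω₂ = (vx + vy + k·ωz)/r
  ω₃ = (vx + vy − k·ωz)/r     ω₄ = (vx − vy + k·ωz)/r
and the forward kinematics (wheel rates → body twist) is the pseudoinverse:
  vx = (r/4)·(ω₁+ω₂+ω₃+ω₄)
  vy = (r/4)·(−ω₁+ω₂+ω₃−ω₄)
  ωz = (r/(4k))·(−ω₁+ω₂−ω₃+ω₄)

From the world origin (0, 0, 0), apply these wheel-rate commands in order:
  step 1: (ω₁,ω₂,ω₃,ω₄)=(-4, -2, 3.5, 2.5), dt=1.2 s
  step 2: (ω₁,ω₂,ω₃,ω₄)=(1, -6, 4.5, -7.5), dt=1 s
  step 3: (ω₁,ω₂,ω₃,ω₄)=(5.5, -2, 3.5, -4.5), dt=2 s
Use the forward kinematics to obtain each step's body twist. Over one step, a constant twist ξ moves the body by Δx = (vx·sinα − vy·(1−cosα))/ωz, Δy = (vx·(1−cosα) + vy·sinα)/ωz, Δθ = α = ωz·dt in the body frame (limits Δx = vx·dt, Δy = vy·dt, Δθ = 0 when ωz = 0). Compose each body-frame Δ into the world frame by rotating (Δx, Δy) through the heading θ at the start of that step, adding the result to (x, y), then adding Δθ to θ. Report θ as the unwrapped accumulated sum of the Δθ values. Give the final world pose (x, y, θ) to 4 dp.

(-0.0616, 0.0961, -2.0914)

step 1: ξ=(vx,vy,ωz)=(0.0000, 0.0450, 0.0429), dt=1.2 → body Δ=(-0.0014, 0.0540, 0.0514) → world pose (-0.0014, 0.0540, 0.0514)
step 2: ξ=(vx,vy,ωz)=(-0.1200, 0.0750, -0.8143), dt=1.0 → body Δ=(-0.0783, 0.1132, -0.8143) → world pose (-0.0854, 0.1630, -0.7629)
step 3: ξ=(vx,vy,ωz)=(0.0375, 0.0075, -0.6643), dt=2.0 → body Δ=(0.0634, -0.0320, -1.3286) → world pose (-0.0616, 0.0961, -2.0914)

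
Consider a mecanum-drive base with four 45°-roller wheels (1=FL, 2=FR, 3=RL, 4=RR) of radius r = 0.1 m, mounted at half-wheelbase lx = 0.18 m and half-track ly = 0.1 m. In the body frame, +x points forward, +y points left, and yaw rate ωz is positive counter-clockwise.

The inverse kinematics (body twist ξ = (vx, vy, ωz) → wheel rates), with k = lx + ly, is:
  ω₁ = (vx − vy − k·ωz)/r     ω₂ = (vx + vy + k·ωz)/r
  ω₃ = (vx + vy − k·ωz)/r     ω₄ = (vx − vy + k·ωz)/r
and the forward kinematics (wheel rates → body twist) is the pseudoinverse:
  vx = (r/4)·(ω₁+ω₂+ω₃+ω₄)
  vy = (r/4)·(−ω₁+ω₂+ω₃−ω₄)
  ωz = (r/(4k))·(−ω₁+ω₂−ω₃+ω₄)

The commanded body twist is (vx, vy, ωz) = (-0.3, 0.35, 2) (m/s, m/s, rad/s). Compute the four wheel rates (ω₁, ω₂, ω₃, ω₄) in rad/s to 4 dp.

(-12.1000, 6.1000, -5.1000, -0.9000)

k = lx + ly = 0.18 + 0.1 = 0.2800;  k·ωz = 0.2800·2 = 0.5600
ω₁ (FL) = (vx − vy − k·ωz)/r = -1.2100/0.1 = -12.1000
ω₂ (FR) = (vx + vy + k·ωz)/r = 0.6100/0.1 = 6.1000
ω₃ (RL) = (vx + vy − k·ωz)/r = -0.5100/0.1 = -5.1000
ω₄ (RR) = (vx − vy + k·ωz)/r = -0.0900/0.1 = -0.9000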